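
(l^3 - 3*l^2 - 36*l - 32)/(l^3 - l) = (l^2 - 4*l - 32)/(l*(l - 1))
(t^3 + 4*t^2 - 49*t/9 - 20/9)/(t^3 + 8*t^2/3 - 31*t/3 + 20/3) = (t + 1/3)/(t - 1)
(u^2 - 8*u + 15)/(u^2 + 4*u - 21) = (u - 5)/(u + 7)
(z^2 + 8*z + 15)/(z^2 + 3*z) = (z + 5)/z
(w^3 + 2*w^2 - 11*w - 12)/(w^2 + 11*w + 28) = (w^2 - 2*w - 3)/(w + 7)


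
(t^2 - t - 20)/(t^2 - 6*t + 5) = (t + 4)/(t - 1)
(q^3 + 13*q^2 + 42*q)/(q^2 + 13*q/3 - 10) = 3*q*(q + 7)/(3*q - 5)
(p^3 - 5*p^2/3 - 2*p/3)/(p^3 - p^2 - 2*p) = (p + 1/3)/(p + 1)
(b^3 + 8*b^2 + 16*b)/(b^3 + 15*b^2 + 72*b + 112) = b/(b + 7)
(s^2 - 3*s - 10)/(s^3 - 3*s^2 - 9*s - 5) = (s + 2)/(s^2 + 2*s + 1)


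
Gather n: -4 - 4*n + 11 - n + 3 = 10 - 5*n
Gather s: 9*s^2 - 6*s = 9*s^2 - 6*s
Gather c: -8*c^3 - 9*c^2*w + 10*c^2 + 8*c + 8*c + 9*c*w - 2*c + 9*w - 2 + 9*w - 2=-8*c^3 + c^2*(10 - 9*w) + c*(9*w + 14) + 18*w - 4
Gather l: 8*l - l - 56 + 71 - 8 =7*l + 7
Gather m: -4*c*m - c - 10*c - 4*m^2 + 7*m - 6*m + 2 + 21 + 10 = -11*c - 4*m^2 + m*(1 - 4*c) + 33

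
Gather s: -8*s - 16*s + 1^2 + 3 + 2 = 6 - 24*s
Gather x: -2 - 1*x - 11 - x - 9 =-2*x - 22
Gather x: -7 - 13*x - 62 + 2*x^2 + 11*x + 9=2*x^2 - 2*x - 60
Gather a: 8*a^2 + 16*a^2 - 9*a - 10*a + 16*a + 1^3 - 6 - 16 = 24*a^2 - 3*a - 21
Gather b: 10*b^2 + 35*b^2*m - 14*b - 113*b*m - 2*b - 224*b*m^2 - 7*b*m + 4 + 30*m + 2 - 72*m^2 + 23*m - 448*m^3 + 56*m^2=b^2*(35*m + 10) + b*(-224*m^2 - 120*m - 16) - 448*m^3 - 16*m^2 + 53*m + 6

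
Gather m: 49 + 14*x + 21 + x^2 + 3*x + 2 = x^2 + 17*x + 72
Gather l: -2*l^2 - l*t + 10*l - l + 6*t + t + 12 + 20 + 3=-2*l^2 + l*(9 - t) + 7*t + 35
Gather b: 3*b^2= 3*b^2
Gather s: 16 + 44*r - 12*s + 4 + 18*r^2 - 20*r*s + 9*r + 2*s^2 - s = 18*r^2 + 53*r + 2*s^2 + s*(-20*r - 13) + 20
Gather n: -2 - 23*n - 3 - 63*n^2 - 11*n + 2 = -63*n^2 - 34*n - 3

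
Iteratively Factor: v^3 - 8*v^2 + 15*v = (v)*(v^2 - 8*v + 15) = v*(v - 5)*(v - 3)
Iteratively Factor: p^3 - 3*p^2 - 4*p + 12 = (p - 2)*(p^2 - p - 6) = (p - 3)*(p - 2)*(p + 2)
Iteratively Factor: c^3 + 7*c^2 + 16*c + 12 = (c + 2)*(c^2 + 5*c + 6) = (c + 2)*(c + 3)*(c + 2)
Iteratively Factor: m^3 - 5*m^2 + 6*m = (m - 2)*(m^2 - 3*m) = (m - 3)*(m - 2)*(m)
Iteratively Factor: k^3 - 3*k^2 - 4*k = (k)*(k^2 - 3*k - 4) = k*(k + 1)*(k - 4)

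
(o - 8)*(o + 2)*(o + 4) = o^3 - 2*o^2 - 40*o - 64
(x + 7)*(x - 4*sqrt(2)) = x^2 - 4*sqrt(2)*x + 7*x - 28*sqrt(2)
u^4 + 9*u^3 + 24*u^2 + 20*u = u*(u + 2)^2*(u + 5)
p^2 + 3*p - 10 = (p - 2)*(p + 5)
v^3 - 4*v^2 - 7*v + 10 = (v - 5)*(v - 1)*(v + 2)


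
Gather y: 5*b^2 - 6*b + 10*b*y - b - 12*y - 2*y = 5*b^2 - 7*b + y*(10*b - 14)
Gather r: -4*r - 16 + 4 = -4*r - 12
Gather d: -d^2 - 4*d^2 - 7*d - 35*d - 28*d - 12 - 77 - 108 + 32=-5*d^2 - 70*d - 165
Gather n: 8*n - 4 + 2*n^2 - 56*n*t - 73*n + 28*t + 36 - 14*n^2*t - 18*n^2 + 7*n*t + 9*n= n^2*(-14*t - 16) + n*(-49*t - 56) + 28*t + 32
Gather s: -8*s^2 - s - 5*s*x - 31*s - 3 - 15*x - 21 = -8*s^2 + s*(-5*x - 32) - 15*x - 24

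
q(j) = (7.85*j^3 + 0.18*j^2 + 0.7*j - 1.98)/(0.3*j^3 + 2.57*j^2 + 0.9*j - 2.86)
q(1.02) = 6.91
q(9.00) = 13.29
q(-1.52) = -46.02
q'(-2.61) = 4.29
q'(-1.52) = -255.81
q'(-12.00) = 14.63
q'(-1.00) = -31.60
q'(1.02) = -22.20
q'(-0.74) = -8.63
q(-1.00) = 6.95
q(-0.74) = 2.49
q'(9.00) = 0.73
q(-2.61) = -20.41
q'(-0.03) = -0.07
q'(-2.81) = 5.79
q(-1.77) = -23.87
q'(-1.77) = -28.18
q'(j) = (-0.9*j^2 - 5.14*j - 0.9)*(7.85*j^3 + 0.18*j^2 + 0.7*j - 1.98)/(0.3*j^3 + 2.57*j^2 + 0.9*j - 2.86)^2 + (23.55*j^2 + 0.36*j + 0.7)/(0.3*j^3 + 2.57*j^2 + 0.9*j - 2.86) = (20.1205*j^4 + 13.71*j^3 - 67.208*j^2 + 9.1476*j - 0.22)/(0.09*j^6 + 1.542*j^5 + 7.1449*j^4 + 2.91*j^3 - 13.8904*j^2 - 5.148*j + 8.1796)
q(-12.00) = 83.65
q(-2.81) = -21.42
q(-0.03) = 0.69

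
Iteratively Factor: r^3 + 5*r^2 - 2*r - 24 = (r + 3)*(r^2 + 2*r - 8) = (r + 3)*(r + 4)*(r - 2)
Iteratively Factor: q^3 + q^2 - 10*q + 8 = (q + 4)*(q^2 - 3*q + 2) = (q - 1)*(q + 4)*(q - 2)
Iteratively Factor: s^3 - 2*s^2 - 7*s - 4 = (s + 1)*(s^2 - 3*s - 4) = (s + 1)^2*(s - 4)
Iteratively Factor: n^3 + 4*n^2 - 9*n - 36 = (n + 3)*(n^2 + n - 12) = (n + 3)*(n + 4)*(n - 3)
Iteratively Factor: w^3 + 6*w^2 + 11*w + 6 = (w + 1)*(w^2 + 5*w + 6) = (w + 1)*(w + 2)*(w + 3)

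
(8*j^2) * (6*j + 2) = 48*j^3 + 16*j^2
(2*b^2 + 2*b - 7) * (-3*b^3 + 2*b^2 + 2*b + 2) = -6*b^5 - 2*b^4 + 29*b^3 - 6*b^2 - 10*b - 14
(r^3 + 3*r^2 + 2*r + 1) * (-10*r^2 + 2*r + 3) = -10*r^5 - 28*r^4 - 11*r^3 + 3*r^2 + 8*r + 3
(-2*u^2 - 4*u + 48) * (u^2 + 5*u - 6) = -2*u^4 - 14*u^3 + 40*u^2 + 264*u - 288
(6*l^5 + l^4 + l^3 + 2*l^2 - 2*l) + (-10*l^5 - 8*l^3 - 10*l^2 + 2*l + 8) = -4*l^5 + l^4 - 7*l^3 - 8*l^2 + 8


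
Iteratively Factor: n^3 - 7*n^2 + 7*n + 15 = (n - 5)*(n^2 - 2*n - 3) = (n - 5)*(n - 3)*(n + 1)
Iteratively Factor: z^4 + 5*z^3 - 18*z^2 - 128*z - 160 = (z - 5)*(z^3 + 10*z^2 + 32*z + 32) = (z - 5)*(z + 4)*(z^2 + 6*z + 8) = (z - 5)*(z + 2)*(z + 4)*(z + 4)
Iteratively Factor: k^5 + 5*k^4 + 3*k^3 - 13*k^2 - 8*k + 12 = (k + 2)*(k^4 + 3*k^3 - 3*k^2 - 7*k + 6) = (k - 1)*(k + 2)*(k^3 + 4*k^2 + k - 6) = (k - 1)^2*(k + 2)*(k^2 + 5*k + 6) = (k - 1)^2*(k + 2)*(k + 3)*(k + 2)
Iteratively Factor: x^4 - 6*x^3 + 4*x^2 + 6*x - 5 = (x - 1)*(x^3 - 5*x^2 - x + 5) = (x - 1)^2*(x^2 - 4*x - 5) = (x - 1)^2*(x + 1)*(x - 5)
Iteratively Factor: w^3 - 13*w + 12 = (w - 3)*(w^2 + 3*w - 4) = (w - 3)*(w + 4)*(w - 1)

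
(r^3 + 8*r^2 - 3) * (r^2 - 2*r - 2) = r^5 + 6*r^4 - 18*r^3 - 19*r^2 + 6*r + 6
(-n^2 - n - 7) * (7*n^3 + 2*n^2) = -7*n^5 - 9*n^4 - 51*n^3 - 14*n^2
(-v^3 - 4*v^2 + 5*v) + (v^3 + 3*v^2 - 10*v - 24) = -v^2 - 5*v - 24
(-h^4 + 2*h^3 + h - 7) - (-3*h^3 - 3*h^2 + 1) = -h^4 + 5*h^3 + 3*h^2 + h - 8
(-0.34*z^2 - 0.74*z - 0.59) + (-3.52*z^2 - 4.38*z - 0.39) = -3.86*z^2 - 5.12*z - 0.98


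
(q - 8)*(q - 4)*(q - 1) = q^3 - 13*q^2 + 44*q - 32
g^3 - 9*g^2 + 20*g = g*(g - 5)*(g - 4)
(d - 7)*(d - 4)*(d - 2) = d^3 - 13*d^2 + 50*d - 56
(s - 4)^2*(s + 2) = s^3 - 6*s^2 + 32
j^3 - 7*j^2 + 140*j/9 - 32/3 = (j - 3)*(j - 8/3)*(j - 4/3)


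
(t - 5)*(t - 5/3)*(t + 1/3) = t^3 - 19*t^2/3 + 55*t/9 + 25/9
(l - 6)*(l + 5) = l^2 - l - 30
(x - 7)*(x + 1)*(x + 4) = x^3 - 2*x^2 - 31*x - 28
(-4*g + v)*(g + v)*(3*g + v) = -12*g^3 - 13*g^2*v + v^3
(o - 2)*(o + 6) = o^2 + 4*o - 12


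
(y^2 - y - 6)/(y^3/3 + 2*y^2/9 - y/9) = 9*(y^2 - y - 6)/(y*(3*y^2 + 2*y - 1))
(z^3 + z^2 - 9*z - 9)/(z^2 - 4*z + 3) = (z^2 + 4*z + 3)/(z - 1)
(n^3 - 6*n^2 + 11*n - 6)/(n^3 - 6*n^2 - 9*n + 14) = (n^2 - 5*n + 6)/(n^2 - 5*n - 14)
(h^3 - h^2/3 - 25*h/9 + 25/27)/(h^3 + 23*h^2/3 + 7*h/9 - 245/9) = (9*h^2 + 12*h - 5)/(3*(3*h^2 + 28*h + 49))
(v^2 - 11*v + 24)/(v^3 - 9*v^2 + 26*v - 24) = (v - 8)/(v^2 - 6*v + 8)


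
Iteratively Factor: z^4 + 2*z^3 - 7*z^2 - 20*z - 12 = (z + 2)*(z^3 - 7*z - 6) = (z + 2)^2*(z^2 - 2*z - 3) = (z + 1)*(z + 2)^2*(z - 3)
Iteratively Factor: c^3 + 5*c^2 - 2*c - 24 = (c - 2)*(c^2 + 7*c + 12) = (c - 2)*(c + 4)*(c + 3)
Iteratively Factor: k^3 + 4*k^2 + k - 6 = (k + 2)*(k^2 + 2*k - 3) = (k - 1)*(k + 2)*(k + 3)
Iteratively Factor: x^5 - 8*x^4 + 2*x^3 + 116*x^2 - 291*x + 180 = (x - 1)*(x^4 - 7*x^3 - 5*x^2 + 111*x - 180) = (x - 3)*(x - 1)*(x^3 - 4*x^2 - 17*x + 60) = (x - 5)*(x - 3)*(x - 1)*(x^2 + x - 12) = (x - 5)*(x - 3)^2*(x - 1)*(x + 4)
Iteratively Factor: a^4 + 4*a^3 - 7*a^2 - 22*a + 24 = (a - 2)*(a^3 + 6*a^2 + 5*a - 12) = (a - 2)*(a + 4)*(a^2 + 2*a - 3) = (a - 2)*(a - 1)*(a + 4)*(a + 3)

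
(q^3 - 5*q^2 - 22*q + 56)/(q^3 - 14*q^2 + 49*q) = (q^2 + 2*q - 8)/(q*(q - 7))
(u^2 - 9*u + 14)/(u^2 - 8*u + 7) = (u - 2)/(u - 1)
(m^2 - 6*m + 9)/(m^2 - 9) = (m - 3)/(m + 3)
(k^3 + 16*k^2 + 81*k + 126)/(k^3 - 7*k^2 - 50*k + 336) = (k^2 + 9*k + 18)/(k^2 - 14*k + 48)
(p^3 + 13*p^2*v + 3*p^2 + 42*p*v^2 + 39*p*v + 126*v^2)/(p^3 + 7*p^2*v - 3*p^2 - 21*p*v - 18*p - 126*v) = (p + 6*v)/(p - 6)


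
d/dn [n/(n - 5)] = -5/(n - 5)^2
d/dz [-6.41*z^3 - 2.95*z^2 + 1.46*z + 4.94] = -19.23*z^2 - 5.9*z + 1.46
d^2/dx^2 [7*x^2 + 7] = 14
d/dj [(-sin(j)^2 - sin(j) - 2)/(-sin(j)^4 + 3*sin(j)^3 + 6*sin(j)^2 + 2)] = 2*(-sin(j)^5 - sin(j)^3 + 12*sin(j)^2 + 10*sin(j) - 1)*cos(j)/(sin(j)^4 - 3*sin(j)^3 - 6*sin(j)^2 - 2)^2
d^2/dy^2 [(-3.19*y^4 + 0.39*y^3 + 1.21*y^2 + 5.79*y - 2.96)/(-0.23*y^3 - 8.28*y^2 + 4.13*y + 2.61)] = (4.44089209850063e-16*y^8 + 444.820368*y^6 - 647.089866*y^5 - 161.147172*y^4 - 287.623434000001*y^3 + 1237.667334*y^2 - 1363.366242*y + 337.251796)/(0.012167*y^9 + 1.314036*y^8 + 46.649865*y^7 + 520.058313*y^6 - 867.492219*y^5 - 98.243442*y^4 + 469.770976*y^3 + 35.657037*y^2 - 84.401919*y - 17.779581)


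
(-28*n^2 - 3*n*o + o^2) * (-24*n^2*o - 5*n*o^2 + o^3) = 672*n^4*o + 212*n^3*o^2 - 37*n^2*o^3 - 8*n*o^4 + o^5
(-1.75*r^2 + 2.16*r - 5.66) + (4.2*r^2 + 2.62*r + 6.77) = 2.45*r^2 + 4.78*r + 1.11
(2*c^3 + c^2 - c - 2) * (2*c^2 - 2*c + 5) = 4*c^5 - 2*c^4 + 6*c^3 + 3*c^2 - c - 10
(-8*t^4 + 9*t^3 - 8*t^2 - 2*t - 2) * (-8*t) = 64*t^5 - 72*t^4 + 64*t^3 + 16*t^2 + 16*t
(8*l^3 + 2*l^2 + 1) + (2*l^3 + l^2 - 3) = 10*l^3 + 3*l^2 - 2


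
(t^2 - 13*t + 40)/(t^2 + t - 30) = (t - 8)/(t + 6)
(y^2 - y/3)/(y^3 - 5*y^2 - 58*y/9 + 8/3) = 3*y/(3*y^2 - 14*y - 24)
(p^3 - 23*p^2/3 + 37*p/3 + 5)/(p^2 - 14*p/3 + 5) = (3*p^2 - 14*p - 5)/(3*p - 5)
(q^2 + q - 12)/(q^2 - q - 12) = (-q^2 - q + 12)/(-q^2 + q + 12)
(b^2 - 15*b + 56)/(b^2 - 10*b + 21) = (b - 8)/(b - 3)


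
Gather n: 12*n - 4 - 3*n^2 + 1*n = -3*n^2 + 13*n - 4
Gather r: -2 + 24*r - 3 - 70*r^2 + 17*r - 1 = -70*r^2 + 41*r - 6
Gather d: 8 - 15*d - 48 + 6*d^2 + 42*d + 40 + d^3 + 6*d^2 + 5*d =d^3 + 12*d^2 + 32*d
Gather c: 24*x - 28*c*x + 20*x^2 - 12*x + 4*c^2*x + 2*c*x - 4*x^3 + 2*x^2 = 4*c^2*x - 26*c*x - 4*x^3 + 22*x^2 + 12*x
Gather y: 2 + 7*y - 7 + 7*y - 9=14*y - 14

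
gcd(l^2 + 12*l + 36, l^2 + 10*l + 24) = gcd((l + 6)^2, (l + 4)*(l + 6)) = l + 6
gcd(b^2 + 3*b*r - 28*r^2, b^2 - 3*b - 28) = 1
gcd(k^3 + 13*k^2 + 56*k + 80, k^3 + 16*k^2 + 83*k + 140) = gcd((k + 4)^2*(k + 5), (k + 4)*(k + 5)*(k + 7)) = k^2 + 9*k + 20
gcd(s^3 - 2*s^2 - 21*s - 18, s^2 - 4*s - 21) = s + 3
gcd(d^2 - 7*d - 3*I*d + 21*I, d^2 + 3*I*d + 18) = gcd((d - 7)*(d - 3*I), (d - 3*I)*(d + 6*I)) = d - 3*I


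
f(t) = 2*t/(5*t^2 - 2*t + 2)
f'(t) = 2*t*(2 - 10*t)/(5*t^2 - 2*t + 2)^2 + 2/(5*t^2 - 2*t + 2)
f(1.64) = 0.27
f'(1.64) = -0.15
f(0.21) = 0.23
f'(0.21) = 1.10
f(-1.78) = -0.17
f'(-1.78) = -0.06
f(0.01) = 0.01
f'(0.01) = 1.02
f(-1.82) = -0.16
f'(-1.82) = -0.06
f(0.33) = 0.35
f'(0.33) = 0.82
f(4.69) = 0.09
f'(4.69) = -0.02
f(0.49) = 0.44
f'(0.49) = 0.32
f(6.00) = 0.07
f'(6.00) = -0.01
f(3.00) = 0.15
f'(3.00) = -0.05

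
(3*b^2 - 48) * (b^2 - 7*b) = 3*b^4 - 21*b^3 - 48*b^2 + 336*b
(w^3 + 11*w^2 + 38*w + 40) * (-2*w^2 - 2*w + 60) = -2*w^5 - 24*w^4 - 38*w^3 + 504*w^2 + 2200*w + 2400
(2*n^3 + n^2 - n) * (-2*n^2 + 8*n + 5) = -4*n^5 + 14*n^4 + 20*n^3 - 3*n^2 - 5*n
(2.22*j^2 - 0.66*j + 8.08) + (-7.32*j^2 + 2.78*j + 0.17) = -5.1*j^2 + 2.12*j + 8.25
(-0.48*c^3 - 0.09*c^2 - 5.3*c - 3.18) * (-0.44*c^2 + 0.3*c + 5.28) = 0.2112*c^5 - 0.1044*c^4 - 0.2294*c^3 - 0.666*c^2 - 28.938*c - 16.7904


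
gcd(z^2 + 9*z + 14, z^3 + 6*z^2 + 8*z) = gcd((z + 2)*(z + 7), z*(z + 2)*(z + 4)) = z + 2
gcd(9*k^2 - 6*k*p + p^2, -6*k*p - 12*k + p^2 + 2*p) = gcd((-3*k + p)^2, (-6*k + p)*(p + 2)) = 1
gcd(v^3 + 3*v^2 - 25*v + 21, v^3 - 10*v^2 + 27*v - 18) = v^2 - 4*v + 3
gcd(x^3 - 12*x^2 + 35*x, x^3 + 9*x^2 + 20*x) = x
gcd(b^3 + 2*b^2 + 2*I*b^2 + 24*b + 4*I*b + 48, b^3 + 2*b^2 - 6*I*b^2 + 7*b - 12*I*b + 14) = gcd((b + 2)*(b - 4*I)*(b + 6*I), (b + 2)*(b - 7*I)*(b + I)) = b + 2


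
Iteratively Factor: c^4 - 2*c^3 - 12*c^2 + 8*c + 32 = (c - 4)*(c^3 + 2*c^2 - 4*c - 8) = (c - 4)*(c + 2)*(c^2 - 4) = (c - 4)*(c + 2)^2*(c - 2)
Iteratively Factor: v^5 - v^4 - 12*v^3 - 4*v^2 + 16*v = (v)*(v^4 - v^3 - 12*v^2 - 4*v + 16) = v*(v - 4)*(v^3 + 3*v^2 - 4) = v*(v - 4)*(v + 2)*(v^2 + v - 2) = v*(v - 4)*(v + 2)^2*(v - 1)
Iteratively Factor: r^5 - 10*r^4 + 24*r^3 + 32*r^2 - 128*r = (r - 4)*(r^4 - 6*r^3 + 32*r) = (r - 4)*(r + 2)*(r^3 - 8*r^2 + 16*r) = (r - 4)^2*(r + 2)*(r^2 - 4*r) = (r - 4)^3*(r + 2)*(r)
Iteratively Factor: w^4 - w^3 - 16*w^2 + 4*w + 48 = (w + 3)*(w^3 - 4*w^2 - 4*w + 16) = (w + 2)*(w + 3)*(w^2 - 6*w + 8) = (w - 2)*(w + 2)*(w + 3)*(w - 4)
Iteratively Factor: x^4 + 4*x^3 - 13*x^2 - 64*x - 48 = (x + 3)*(x^3 + x^2 - 16*x - 16) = (x + 1)*(x + 3)*(x^2 - 16) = (x - 4)*(x + 1)*(x + 3)*(x + 4)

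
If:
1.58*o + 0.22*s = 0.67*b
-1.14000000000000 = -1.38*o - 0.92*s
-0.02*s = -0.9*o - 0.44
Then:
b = -0.43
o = -0.45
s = 1.91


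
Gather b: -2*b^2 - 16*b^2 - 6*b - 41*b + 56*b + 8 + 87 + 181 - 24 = -18*b^2 + 9*b + 252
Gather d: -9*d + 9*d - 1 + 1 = 0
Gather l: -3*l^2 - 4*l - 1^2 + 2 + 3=-3*l^2 - 4*l + 4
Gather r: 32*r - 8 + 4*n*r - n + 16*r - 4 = -n + r*(4*n + 48) - 12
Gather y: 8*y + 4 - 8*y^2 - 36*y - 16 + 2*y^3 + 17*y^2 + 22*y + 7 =2*y^3 + 9*y^2 - 6*y - 5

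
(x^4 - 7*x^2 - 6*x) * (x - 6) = x^5 - 6*x^4 - 7*x^3 + 36*x^2 + 36*x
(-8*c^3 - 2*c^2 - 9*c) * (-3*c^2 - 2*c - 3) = 24*c^5 + 22*c^4 + 55*c^3 + 24*c^2 + 27*c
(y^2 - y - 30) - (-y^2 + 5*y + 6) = 2*y^2 - 6*y - 36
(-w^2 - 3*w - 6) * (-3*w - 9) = 3*w^3 + 18*w^2 + 45*w + 54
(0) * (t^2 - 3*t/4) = 0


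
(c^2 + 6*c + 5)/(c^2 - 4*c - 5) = (c + 5)/(c - 5)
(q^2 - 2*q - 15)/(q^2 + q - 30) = (q + 3)/(q + 6)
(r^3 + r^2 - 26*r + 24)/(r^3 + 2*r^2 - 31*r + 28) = (r + 6)/(r + 7)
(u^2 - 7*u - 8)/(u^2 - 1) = (u - 8)/(u - 1)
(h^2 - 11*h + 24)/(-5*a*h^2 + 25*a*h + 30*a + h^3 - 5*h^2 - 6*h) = (-h^2 + 11*h - 24)/(5*a*h^2 - 25*a*h - 30*a - h^3 + 5*h^2 + 6*h)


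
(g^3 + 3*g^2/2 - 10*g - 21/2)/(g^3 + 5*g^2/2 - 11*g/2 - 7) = (g - 3)/(g - 2)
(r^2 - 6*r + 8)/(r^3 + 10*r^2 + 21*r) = (r^2 - 6*r + 8)/(r*(r^2 + 10*r + 21))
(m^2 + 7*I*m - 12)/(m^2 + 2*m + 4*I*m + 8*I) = (m + 3*I)/(m + 2)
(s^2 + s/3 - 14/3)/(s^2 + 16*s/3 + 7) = (s - 2)/(s + 3)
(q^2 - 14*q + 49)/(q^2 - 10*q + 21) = (q - 7)/(q - 3)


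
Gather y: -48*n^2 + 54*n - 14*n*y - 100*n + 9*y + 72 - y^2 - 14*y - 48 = -48*n^2 - 46*n - y^2 + y*(-14*n - 5) + 24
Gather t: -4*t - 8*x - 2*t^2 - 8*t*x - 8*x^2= -2*t^2 + t*(-8*x - 4) - 8*x^2 - 8*x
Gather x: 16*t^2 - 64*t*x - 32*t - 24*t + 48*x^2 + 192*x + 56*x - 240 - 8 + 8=16*t^2 - 56*t + 48*x^2 + x*(248 - 64*t) - 240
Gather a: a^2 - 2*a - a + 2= a^2 - 3*a + 2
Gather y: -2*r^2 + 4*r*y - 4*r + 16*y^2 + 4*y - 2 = -2*r^2 - 4*r + 16*y^2 + y*(4*r + 4) - 2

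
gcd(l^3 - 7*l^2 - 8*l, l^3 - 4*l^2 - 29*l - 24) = l^2 - 7*l - 8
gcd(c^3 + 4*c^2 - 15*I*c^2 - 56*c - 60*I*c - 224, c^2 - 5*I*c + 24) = c - 8*I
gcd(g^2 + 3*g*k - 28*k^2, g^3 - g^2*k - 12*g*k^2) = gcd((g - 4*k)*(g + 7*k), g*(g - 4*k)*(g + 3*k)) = g - 4*k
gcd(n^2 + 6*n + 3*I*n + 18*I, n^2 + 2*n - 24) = n + 6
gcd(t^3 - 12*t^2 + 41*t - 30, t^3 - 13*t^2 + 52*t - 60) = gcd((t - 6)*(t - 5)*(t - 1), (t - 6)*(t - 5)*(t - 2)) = t^2 - 11*t + 30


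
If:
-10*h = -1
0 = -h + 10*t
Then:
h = 1/10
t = 1/100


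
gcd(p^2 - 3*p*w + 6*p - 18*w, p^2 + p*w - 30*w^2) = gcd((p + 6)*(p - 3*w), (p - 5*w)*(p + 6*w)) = 1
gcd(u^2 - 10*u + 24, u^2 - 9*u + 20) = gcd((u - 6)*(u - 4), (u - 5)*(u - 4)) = u - 4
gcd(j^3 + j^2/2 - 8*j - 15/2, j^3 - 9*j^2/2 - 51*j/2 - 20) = j^2 + 7*j/2 + 5/2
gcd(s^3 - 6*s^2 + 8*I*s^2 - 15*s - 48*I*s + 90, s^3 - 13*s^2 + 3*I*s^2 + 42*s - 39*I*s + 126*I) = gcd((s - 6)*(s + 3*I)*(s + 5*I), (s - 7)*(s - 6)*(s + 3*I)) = s^2 + s*(-6 + 3*I) - 18*I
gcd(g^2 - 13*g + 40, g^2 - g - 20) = g - 5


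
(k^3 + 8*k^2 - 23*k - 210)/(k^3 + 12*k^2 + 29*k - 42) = (k - 5)/(k - 1)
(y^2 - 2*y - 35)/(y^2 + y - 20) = (y - 7)/(y - 4)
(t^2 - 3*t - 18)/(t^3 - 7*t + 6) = (t - 6)/(t^2 - 3*t + 2)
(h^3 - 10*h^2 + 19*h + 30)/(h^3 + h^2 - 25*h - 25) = (h - 6)/(h + 5)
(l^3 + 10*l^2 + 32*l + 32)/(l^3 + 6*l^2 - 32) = (l + 2)/(l - 2)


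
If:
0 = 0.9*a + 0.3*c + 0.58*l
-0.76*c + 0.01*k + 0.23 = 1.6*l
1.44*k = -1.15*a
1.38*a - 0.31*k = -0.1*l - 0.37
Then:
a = -0.16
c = 2.54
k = 0.13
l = -1.06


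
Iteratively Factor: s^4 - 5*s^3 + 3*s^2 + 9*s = (s - 3)*(s^3 - 2*s^2 - 3*s) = (s - 3)*(s + 1)*(s^2 - 3*s) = (s - 3)^2*(s + 1)*(s)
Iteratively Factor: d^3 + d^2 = (d + 1)*(d^2) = d*(d + 1)*(d)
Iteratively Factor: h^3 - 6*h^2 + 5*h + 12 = (h - 4)*(h^2 - 2*h - 3) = (h - 4)*(h - 3)*(h + 1)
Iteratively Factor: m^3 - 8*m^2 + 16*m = (m)*(m^2 - 8*m + 16) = m*(m - 4)*(m - 4)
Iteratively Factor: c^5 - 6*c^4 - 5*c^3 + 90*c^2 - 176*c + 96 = (c - 1)*(c^4 - 5*c^3 - 10*c^2 + 80*c - 96) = (c - 1)*(c + 4)*(c^3 - 9*c^2 + 26*c - 24) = (c - 2)*(c - 1)*(c + 4)*(c^2 - 7*c + 12) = (c - 3)*(c - 2)*(c - 1)*(c + 4)*(c - 4)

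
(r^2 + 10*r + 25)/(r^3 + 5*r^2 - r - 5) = (r + 5)/(r^2 - 1)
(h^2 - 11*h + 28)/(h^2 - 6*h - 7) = (h - 4)/(h + 1)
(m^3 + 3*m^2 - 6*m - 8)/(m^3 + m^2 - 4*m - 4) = (m + 4)/(m + 2)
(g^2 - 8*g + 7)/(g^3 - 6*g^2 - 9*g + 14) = 1/(g + 2)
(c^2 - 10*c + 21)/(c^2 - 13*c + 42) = (c - 3)/(c - 6)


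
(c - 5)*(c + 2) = c^2 - 3*c - 10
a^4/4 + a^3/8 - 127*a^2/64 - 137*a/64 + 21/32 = (a/4 + 1/2)*(a - 3)*(a - 1/4)*(a + 7/4)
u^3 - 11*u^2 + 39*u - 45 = (u - 5)*(u - 3)^2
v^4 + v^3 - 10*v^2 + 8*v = v*(v - 2)*(v - 1)*(v + 4)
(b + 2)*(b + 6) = b^2 + 8*b + 12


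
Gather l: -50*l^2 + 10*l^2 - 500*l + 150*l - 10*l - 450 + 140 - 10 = -40*l^2 - 360*l - 320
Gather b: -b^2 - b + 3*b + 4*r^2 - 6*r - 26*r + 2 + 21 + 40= -b^2 + 2*b + 4*r^2 - 32*r + 63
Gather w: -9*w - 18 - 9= -9*w - 27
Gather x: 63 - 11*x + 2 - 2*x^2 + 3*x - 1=-2*x^2 - 8*x + 64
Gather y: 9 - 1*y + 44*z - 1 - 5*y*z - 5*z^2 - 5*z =y*(-5*z - 1) - 5*z^2 + 39*z + 8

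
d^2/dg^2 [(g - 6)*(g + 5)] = 2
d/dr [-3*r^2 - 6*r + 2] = -6*r - 6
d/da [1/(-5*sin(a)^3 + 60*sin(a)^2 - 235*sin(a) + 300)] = (3*sin(a)^2 - 24*sin(a) + 47)*cos(a)/(5*(sin(a)^3 - 12*sin(a)^2 + 47*sin(a) - 60)^2)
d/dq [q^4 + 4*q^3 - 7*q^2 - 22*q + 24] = 4*q^3 + 12*q^2 - 14*q - 22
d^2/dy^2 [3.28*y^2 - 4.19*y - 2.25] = 6.56000000000000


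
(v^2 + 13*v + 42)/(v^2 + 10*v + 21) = (v + 6)/(v + 3)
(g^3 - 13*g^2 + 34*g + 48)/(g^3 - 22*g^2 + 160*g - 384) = (g + 1)/(g - 8)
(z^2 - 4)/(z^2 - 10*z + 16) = (z + 2)/(z - 8)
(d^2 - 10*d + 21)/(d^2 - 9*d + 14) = (d - 3)/(d - 2)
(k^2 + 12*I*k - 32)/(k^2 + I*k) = (k^2 + 12*I*k - 32)/(k*(k + I))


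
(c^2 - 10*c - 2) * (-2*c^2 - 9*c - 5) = -2*c^4 + 11*c^3 + 89*c^2 + 68*c + 10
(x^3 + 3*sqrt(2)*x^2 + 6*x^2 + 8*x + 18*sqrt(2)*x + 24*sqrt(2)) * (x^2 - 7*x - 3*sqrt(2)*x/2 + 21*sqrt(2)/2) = x^5 - x^4 + 3*sqrt(2)*x^4/2 - 43*x^3 - 3*sqrt(2)*x^3/2 - 51*sqrt(2)*x^2 - 47*x^2 - 84*sqrt(2)*x + 306*x + 504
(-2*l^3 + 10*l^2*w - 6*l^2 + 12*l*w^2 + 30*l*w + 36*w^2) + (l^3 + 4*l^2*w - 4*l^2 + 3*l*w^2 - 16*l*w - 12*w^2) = -l^3 + 14*l^2*w - 10*l^2 + 15*l*w^2 + 14*l*w + 24*w^2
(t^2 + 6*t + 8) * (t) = t^3 + 6*t^2 + 8*t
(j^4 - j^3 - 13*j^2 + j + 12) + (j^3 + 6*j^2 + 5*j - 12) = j^4 - 7*j^2 + 6*j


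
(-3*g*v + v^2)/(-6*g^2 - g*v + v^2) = v/(2*g + v)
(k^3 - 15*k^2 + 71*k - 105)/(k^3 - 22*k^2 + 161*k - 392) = (k^2 - 8*k + 15)/(k^2 - 15*k + 56)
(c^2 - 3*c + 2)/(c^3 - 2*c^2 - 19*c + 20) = (c - 2)/(c^2 - c - 20)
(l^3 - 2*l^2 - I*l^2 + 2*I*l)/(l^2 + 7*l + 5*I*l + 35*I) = l*(l^2 - l*(2 + I) + 2*I)/(l^2 + l*(7 + 5*I) + 35*I)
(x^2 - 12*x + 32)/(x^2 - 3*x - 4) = (x - 8)/(x + 1)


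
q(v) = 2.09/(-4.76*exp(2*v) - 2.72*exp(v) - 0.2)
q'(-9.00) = 0.02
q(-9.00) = -10.43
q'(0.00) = 0.43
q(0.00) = -0.27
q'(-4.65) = 1.10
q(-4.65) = -9.23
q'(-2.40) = 2.88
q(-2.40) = -4.30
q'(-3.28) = 2.53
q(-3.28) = -6.76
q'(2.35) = 0.01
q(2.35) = -0.00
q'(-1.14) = 1.59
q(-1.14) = -1.34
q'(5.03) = 0.00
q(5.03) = -0.00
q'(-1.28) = 1.78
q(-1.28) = -1.58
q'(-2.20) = 2.79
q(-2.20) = -3.73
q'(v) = 2.09*(9.52*exp(2*v) + 2.72*exp(v))/(-4.76*exp(2*v) - 2.72*exp(v) - 0.2)^2 = (19.8968*exp(v) + 5.6848)*exp(v)/(4.76*exp(2*v) + 2.72*exp(v) + 0.2)^2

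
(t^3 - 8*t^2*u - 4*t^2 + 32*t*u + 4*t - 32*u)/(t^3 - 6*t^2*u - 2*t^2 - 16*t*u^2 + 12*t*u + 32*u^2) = (t - 2)/(t + 2*u)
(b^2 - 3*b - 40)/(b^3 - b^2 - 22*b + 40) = (b - 8)/(b^2 - 6*b + 8)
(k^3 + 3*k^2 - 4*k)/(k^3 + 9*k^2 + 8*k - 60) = k*(k^2 + 3*k - 4)/(k^3 + 9*k^2 + 8*k - 60)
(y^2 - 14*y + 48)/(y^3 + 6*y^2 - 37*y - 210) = (y - 8)/(y^2 + 12*y + 35)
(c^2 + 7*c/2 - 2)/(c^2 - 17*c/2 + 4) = (c + 4)/(c - 8)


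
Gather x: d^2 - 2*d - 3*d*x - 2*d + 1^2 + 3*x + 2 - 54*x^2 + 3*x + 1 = d^2 - 4*d - 54*x^2 + x*(6 - 3*d) + 4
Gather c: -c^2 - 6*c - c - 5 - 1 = -c^2 - 7*c - 6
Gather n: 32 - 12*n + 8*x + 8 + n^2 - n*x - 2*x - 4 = n^2 + n*(-x - 12) + 6*x + 36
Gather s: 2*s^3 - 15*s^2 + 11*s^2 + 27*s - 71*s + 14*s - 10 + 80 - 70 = 2*s^3 - 4*s^2 - 30*s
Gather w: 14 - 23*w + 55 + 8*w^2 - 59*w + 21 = 8*w^2 - 82*w + 90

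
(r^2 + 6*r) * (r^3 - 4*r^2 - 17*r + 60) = r^5 + 2*r^4 - 41*r^3 - 42*r^2 + 360*r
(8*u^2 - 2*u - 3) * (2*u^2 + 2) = 16*u^4 - 4*u^3 + 10*u^2 - 4*u - 6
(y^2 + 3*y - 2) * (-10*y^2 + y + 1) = -10*y^4 - 29*y^3 + 24*y^2 + y - 2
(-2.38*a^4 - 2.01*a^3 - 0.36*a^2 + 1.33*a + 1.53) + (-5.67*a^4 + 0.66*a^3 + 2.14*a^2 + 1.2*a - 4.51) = -8.05*a^4 - 1.35*a^3 + 1.78*a^2 + 2.53*a - 2.98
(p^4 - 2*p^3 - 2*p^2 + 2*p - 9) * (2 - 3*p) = -3*p^5 + 8*p^4 + 2*p^3 - 10*p^2 + 31*p - 18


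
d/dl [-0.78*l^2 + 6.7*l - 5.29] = 6.7 - 1.56*l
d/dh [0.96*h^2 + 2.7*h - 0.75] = 1.92*h + 2.7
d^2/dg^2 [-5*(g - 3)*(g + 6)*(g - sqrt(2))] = -30*g - 30 + 10*sqrt(2)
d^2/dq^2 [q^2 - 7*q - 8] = 2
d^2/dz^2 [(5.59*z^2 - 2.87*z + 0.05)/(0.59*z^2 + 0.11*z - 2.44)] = (-2.723676*z^3 + 48.388614*z^2 - 24.770442*z + 65.165802)/(0.205379*z^6 + 0.114873*z^5 - 2.526675*z^4 - 0.948805*z^3 + 10.4493*z^2 + 1.964688*z - 14.526784)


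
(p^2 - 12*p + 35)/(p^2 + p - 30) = (p - 7)/(p + 6)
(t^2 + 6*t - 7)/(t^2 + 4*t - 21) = (t - 1)/(t - 3)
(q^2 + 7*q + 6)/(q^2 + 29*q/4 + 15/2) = 4*(q + 1)/(4*q + 5)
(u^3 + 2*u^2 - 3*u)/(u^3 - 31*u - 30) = u*(-u^2 - 2*u + 3)/(-u^3 + 31*u + 30)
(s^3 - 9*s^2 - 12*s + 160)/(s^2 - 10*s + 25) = (s^2 - 4*s - 32)/(s - 5)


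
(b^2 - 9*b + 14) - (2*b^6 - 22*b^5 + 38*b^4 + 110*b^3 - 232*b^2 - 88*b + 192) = -2*b^6 + 22*b^5 - 38*b^4 - 110*b^3 + 233*b^2 + 79*b - 178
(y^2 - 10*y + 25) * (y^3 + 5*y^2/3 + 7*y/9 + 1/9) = y^5 - 25*y^4/3 + 82*y^3/9 + 34*y^2 + 55*y/3 + 25/9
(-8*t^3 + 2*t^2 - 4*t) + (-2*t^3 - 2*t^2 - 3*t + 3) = -10*t^3 - 7*t + 3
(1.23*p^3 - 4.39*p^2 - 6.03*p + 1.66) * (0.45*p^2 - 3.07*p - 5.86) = 0.5535*p^5 - 5.7516*p^4 + 3.556*p^3 + 44.9845*p^2 + 30.2396*p - 9.7276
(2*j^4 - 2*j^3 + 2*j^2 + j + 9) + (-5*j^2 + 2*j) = 2*j^4 - 2*j^3 - 3*j^2 + 3*j + 9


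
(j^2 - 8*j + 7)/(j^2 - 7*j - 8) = (-j^2 + 8*j - 7)/(-j^2 + 7*j + 8)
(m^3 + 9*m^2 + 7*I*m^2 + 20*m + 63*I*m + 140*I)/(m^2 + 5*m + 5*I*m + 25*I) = (m^2 + m*(4 + 7*I) + 28*I)/(m + 5*I)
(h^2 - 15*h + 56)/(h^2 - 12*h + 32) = (h - 7)/(h - 4)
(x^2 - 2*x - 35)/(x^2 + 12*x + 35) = (x - 7)/(x + 7)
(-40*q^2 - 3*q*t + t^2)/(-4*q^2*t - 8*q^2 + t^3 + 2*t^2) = (40*q^2 + 3*q*t - t^2)/(4*q^2*t + 8*q^2 - t^3 - 2*t^2)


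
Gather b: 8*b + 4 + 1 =8*b + 5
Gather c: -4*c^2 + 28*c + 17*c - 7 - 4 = -4*c^2 + 45*c - 11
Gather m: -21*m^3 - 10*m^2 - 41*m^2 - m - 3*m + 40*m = -21*m^3 - 51*m^2 + 36*m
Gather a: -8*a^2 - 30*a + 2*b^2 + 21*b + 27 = -8*a^2 - 30*a + 2*b^2 + 21*b + 27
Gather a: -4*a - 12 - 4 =-4*a - 16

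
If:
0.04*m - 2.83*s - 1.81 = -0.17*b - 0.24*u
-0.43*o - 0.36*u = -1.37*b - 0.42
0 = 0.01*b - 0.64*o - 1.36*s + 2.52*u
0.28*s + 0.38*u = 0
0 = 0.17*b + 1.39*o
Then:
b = -0.29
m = 45.89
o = 0.04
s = -0.01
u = 0.01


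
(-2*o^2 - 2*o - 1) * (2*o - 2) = -4*o^3 + 2*o + 2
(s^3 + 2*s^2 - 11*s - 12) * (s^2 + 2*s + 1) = s^5 + 4*s^4 - 6*s^3 - 32*s^2 - 35*s - 12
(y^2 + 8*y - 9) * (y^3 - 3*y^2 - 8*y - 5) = y^5 + 5*y^4 - 41*y^3 - 42*y^2 + 32*y + 45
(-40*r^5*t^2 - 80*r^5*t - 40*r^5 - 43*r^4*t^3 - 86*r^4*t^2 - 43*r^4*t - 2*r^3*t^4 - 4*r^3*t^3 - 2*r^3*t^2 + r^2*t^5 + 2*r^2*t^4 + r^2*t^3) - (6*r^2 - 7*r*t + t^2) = -40*r^5*t^2 - 80*r^5*t - 40*r^5 - 43*r^4*t^3 - 86*r^4*t^2 - 43*r^4*t - 2*r^3*t^4 - 4*r^3*t^3 - 2*r^3*t^2 + r^2*t^5 + 2*r^2*t^4 + r^2*t^3 - 6*r^2 + 7*r*t - t^2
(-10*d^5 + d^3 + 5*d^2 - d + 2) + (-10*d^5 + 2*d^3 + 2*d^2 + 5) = -20*d^5 + 3*d^3 + 7*d^2 - d + 7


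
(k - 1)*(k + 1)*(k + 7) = k^3 + 7*k^2 - k - 7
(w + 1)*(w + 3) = w^2 + 4*w + 3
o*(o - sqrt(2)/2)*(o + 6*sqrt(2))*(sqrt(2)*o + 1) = sqrt(2)*o^4 + 12*o^3 - sqrt(2)*o^2/2 - 6*o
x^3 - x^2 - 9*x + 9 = (x - 3)*(x - 1)*(x + 3)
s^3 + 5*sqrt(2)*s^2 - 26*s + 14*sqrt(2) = (s - sqrt(2))^2*(s + 7*sqrt(2))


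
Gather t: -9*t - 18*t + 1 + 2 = 3 - 27*t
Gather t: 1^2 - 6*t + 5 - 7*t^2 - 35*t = -7*t^2 - 41*t + 6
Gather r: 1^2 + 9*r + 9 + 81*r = 90*r + 10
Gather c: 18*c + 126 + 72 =18*c + 198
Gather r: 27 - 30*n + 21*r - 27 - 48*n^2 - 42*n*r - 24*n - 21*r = -48*n^2 - 42*n*r - 54*n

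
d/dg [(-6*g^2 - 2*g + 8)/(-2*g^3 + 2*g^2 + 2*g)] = (-3*g^4 - 2*g^3 + 10*g^2 - 8*g - 4)/(g^2*(g^4 - 2*g^3 - g^2 + 2*g + 1))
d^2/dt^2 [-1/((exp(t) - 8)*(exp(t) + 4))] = 4*(-exp(3*t) + 3*exp(2*t) - 36*exp(t) + 32)*exp(t)/(exp(6*t) - 12*exp(5*t) - 48*exp(4*t) + 704*exp(3*t) + 1536*exp(2*t) - 12288*exp(t) - 32768)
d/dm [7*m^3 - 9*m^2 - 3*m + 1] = 21*m^2 - 18*m - 3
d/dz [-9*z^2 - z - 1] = -18*z - 1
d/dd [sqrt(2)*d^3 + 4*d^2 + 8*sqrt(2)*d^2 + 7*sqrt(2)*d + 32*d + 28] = 3*sqrt(2)*d^2 + 8*d + 16*sqrt(2)*d + 7*sqrt(2) + 32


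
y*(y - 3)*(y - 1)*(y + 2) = y^4 - 2*y^3 - 5*y^2 + 6*y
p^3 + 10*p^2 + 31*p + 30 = (p + 2)*(p + 3)*(p + 5)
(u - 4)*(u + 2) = u^2 - 2*u - 8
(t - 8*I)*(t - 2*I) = t^2 - 10*I*t - 16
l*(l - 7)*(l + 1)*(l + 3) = l^4 - 3*l^3 - 25*l^2 - 21*l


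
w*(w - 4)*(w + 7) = w^3 + 3*w^2 - 28*w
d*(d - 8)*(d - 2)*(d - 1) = d^4 - 11*d^3 + 26*d^2 - 16*d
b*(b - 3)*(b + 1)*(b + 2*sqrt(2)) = b^4 - 2*b^3 + 2*sqrt(2)*b^3 - 4*sqrt(2)*b^2 - 3*b^2 - 6*sqrt(2)*b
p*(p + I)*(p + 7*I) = p^3 + 8*I*p^2 - 7*p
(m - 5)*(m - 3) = m^2 - 8*m + 15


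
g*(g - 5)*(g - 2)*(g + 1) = g^4 - 6*g^3 + 3*g^2 + 10*g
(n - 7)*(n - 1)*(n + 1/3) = n^3 - 23*n^2/3 + 13*n/3 + 7/3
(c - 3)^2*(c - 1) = c^3 - 7*c^2 + 15*c - 9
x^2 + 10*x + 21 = (x + 3)*(x + 7)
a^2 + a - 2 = (a - 1)*(a + 2)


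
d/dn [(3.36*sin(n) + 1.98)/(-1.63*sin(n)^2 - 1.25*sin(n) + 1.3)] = (5.4768*sin(n)^2 + 6.4548*sin(n) + 6.843)*cos(n)/(2.6569*sin(n)^4 + 4.075*sin(n)^3 - 2.6755*sin(n)^2 - 3.25*sin(n) + 1.69)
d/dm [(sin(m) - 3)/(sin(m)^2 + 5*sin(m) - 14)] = (6*sin(m) + cos(m)^2)*cos(m)/(sin(m)^2 + 5*sin(m) - 14)^2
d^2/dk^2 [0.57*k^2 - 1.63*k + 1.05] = 1.14000000000000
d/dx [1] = 0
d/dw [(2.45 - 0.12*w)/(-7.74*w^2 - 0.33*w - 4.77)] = (-0.9288*w^2 + 37.926*w + 1.3809)/(59.9076*w^4 + 5.1084*w^3 + 73.9485*w^2 + 3.1482*w + 22.7529)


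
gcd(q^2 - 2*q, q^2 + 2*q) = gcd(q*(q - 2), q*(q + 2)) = q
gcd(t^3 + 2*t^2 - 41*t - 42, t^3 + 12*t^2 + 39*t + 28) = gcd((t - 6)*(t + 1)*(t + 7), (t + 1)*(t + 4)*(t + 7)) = t^2 + 8*t + 7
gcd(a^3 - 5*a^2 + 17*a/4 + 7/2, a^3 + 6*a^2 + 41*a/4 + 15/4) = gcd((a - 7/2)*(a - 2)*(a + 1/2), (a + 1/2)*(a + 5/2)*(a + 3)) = a + 1/2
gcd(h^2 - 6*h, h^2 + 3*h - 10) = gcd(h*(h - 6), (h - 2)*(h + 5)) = 1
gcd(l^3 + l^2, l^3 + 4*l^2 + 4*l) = l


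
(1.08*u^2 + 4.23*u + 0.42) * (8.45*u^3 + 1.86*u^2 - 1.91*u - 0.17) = 9.126*u^5 + 37.7523*u^4 + 9.354*u^3 - 7.4817*u^2 - 1.5213*u - 0.0714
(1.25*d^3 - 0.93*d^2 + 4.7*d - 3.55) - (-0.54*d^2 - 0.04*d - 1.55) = 1.25*d^3 - 0.39*d^2 + 4.74*d - 2.0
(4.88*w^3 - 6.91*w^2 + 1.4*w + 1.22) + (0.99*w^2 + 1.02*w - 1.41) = 4.88*w^3 - 5.92*w^2 + 2.42*w - 0.19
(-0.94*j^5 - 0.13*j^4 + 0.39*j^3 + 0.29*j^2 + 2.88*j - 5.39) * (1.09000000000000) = -1.0246*j^5 - 0.1417*j^4 + 0.4251*j^3 + 0.3161*j^2 + 3.1392*j - 5.8751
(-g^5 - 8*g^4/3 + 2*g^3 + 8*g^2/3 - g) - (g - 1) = -g^5 - 8*g^4/3 + 2*g^3 + 8*g^2/3 - 2*g + 1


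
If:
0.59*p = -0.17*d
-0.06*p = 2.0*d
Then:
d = 0.00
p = 0.00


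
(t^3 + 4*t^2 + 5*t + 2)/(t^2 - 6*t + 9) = (t^3 + 4*t^2 + 5*t + 2)/(t^2 - 6*t + 9)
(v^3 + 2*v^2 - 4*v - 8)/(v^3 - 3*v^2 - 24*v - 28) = (v - 2)/(v - 7)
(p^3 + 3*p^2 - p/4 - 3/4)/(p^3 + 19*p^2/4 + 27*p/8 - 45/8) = 2*(4*p^2 - 1)/(8*p^2 + 14*p - 15)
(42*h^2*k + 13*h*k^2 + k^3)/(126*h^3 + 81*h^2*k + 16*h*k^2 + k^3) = k/(3*h + k)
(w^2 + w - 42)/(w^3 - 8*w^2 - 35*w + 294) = (w^2 + w - 42)/(w^3 - 8*w^2 - 35*w + 294)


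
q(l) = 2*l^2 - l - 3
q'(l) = 4*l - 1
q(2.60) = 7.92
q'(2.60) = 9.40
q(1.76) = 1.44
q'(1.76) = 6.04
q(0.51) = -2.99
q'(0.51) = 1.04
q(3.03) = 12.33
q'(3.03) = 11.12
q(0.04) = -3.04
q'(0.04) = -0.84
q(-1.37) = 2.12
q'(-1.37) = -6.48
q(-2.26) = 9.48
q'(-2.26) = -10.04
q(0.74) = -2.64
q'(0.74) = 1.96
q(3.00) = 12.00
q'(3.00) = 11.00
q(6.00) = 63.00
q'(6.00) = 23.00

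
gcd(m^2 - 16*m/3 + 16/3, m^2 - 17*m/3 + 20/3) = m - 4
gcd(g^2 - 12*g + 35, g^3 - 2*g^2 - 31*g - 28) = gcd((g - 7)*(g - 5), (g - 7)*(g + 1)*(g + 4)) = g - 7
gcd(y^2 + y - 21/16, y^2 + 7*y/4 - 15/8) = y - 3/4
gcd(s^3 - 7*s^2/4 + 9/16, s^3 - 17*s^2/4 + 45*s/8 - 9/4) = s^2 - 9*s/4 + 9/8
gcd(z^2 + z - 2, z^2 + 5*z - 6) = z - 1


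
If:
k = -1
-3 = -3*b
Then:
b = 1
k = -1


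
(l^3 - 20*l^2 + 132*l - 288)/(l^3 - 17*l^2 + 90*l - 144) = (l - 6)/(l - 3)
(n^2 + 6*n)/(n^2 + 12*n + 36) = n/(n + 6)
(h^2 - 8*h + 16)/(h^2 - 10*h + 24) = (h - 4)/(h - 6)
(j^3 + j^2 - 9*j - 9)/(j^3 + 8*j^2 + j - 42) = (j^2 - 2*j - 3)/(j^2 + 5*j - 14)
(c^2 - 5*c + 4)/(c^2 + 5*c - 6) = (c - 4)/(c + 6)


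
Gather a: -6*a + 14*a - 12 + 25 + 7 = 8*a + 20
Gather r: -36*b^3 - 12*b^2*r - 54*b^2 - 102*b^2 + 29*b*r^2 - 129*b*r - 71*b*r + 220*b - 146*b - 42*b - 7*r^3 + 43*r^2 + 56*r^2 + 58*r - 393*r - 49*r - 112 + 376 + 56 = -36*b^3 - 156*b^2 + 32*b - 7*r^3 + r^2*(29*b + 99) + r*(-12*b^2 - 200*b - 384) + 320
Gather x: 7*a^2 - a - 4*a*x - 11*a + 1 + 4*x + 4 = 7*a^2 - 12*a + x*(4 - 4*a) + 5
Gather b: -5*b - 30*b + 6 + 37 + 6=49 - 35*b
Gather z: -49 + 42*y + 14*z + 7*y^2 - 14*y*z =7*y^2 + 42*y + z*(14 - 14*y) - 49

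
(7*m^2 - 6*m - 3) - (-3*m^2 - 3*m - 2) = 10*m^2 - 3*m - 1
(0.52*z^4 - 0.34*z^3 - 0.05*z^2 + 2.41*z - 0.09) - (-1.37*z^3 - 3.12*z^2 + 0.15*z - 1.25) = 0.52*z^4 + 1.03*z^3 + 3.07*z^2 + 2.26*z + 1.16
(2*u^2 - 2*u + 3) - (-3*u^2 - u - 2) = 5*u^2 - u + 5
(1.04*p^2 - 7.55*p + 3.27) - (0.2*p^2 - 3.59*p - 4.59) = 0.84*p^2 - 3.96*p + 7.86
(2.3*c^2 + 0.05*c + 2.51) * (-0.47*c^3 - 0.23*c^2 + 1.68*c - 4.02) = -1.081*c^5 - 0.5525*c^4 + 2.6728*c^3 - 9.7393*c^2 + 4.0158*c - 10.0902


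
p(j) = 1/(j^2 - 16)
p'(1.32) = -0.01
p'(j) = -2*j/(j^2 - 16)^2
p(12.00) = 0.01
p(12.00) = 0.01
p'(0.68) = -0.01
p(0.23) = -0.06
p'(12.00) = 0.00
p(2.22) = -0.09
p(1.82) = -0.08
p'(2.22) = -0.04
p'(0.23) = -0.00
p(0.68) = -0.06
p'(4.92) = -0.15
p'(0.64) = -0.01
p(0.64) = -0.06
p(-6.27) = 0.04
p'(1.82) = -0.02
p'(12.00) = 0.00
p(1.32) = -0.07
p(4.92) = 0.12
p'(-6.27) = 0.02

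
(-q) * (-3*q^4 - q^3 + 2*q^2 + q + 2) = 3*q^5 + q^4 - 2*q^3 - q^2 - 2*q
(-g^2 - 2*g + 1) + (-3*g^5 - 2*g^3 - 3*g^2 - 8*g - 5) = -3*g^5 - 2*g^3 - 4*g^2 - 10*g - 4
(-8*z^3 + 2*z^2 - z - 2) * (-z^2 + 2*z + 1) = 8*z^5 - 18*z^4 - 3*z^3 + 2*z^2 - 5*z - 2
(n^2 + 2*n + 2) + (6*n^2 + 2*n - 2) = 7*n^2 + 4*n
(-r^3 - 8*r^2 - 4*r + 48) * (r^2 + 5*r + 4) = -r^5 - 13*r^4 - 48*r^3 - 4*r^2 + 224*r + 192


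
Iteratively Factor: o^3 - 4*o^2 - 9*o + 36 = (o - 4)*(o^2 - 9) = (o - 4)*(o - 3)*(o + 3)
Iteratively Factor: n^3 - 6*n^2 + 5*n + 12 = (n - 3)*(n^2 - 3*n - 4) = (n - 4)*(n - 3)*(n + 1)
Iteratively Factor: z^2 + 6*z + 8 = (z + 4)*(z + 2)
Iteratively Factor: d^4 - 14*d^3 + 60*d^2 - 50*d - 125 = (d - 5)*(d^3 - 9*d^2 + 15*d + 25) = (d - 5)*(d + 1)*(d^2 - 10*d + 25) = (d - 5)^2*(d + 1)*(d - 5)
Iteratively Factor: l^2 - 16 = (l - 4)*(l + 4)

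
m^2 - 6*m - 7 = (m - 7)*(m + 1)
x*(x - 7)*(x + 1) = x^3 - 6*x^2 - 7*x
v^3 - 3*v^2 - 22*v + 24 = (v - 6)*(v - 1)*(v + 4)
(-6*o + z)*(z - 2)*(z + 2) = -6*o*z^2 + 24*o + z^3 - 4*z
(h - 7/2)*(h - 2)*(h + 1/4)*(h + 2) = h^4 - 13*h^3/4 - 39*h^2/8 + 13*h + 7/2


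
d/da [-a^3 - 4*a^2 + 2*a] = -3*a^2 - 8*a + 2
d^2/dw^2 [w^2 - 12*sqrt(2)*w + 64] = 2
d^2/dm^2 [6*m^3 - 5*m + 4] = 36*m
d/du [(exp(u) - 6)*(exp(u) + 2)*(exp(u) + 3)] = (3*exp(2*u) - 2*exp(u) - 24)*exp(u)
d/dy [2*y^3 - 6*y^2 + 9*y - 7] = 6*y^2 - 12*y + 9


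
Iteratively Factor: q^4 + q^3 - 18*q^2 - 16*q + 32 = (q + 2)*(q^3 - q^2 - 16*q + 16) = (q - 1)*(q + 2)*(q^2 - 16) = (q - 1)*(q + 2)*(q + 4)*(q - 4)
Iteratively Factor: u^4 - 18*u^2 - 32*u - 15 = (u + 3)*(u^3 - 3*u^2 - 9*u - 5) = (u - 5)*(u + 3)*(u^2 + 2*u + 1) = (u - 5)*(u + 1)*(u + 3)*(u + 1)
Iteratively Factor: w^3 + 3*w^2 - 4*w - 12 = (w + 3)*(w^2 - 4) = (w + 2)*(w + 3)*(w - 2)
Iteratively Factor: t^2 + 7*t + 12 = (t + 4)*(t + 3)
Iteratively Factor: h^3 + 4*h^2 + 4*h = (h)*(h^2 + 4*h + 4) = h*(h + 2)*(h + 2)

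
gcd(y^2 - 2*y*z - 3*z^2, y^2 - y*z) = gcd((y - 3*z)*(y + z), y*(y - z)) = 1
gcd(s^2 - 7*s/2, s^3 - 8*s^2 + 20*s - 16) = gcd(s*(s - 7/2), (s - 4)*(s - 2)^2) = 1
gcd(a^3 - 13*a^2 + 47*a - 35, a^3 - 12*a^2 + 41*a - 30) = a^2 - 6*a + 5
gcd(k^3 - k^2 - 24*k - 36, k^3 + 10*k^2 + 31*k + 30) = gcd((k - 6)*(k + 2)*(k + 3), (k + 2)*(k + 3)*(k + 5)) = k^2 + 5*k + 6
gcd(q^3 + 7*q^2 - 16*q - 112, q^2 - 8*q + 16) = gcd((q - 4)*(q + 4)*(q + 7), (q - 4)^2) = q - 4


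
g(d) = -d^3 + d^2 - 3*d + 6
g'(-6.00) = -123.00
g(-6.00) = 276.00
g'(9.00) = -228.00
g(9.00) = -669.00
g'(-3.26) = -41.40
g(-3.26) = 61.05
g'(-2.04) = -19.56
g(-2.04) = 24.77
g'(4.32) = -50.35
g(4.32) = -68.92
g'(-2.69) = -30.09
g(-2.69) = 40.77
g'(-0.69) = -5.81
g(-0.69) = 8.87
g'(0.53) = -2.78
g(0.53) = 4.54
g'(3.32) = -29.43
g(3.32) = -29.53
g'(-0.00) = -3.00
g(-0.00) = 6.00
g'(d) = -3*d^2 + 2*d - 3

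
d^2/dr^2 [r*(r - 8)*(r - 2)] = 6*r - 20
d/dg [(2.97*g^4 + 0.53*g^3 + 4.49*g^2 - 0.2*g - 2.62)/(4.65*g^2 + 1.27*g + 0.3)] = (27.621*g^5 + 13.7802*g^4 + 4.9102*g^3 + 7.1093*g^2 + 27.06*g + 3.2674)/(21.6225*g^4 + 11.811*g^3 + 4.4029*g^2 + 0.762*g + 0.09)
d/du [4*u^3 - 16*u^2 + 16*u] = 12*u^2 - 32*u + 16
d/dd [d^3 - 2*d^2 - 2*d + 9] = 3*d^2 - 4*d - 2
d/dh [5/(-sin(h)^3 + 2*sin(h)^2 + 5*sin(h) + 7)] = 5*(3*sin(h)^2 - 4*sin(h) - 5)*cos(h)/(sin(h)^3 - 2*sin(h)^2 - 5*sin(h) - 7)^2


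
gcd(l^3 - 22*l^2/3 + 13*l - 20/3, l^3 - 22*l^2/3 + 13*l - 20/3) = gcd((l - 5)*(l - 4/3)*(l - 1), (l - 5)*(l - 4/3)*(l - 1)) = l^3 - 22*l^2/3 + 13*l - 20/3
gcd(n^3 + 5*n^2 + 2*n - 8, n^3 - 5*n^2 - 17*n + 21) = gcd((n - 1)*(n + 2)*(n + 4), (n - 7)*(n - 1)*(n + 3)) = n - 1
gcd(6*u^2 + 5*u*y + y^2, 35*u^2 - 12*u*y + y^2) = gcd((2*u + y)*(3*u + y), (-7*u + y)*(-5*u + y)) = 1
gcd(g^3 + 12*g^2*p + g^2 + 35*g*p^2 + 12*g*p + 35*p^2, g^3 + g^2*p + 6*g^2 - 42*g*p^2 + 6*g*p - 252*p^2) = g + 7*p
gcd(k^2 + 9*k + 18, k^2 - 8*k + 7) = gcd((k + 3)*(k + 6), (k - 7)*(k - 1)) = 1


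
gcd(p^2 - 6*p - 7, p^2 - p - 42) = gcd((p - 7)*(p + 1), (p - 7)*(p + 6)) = p - 7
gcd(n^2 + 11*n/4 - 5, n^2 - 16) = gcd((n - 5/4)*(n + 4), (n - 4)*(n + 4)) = n + 4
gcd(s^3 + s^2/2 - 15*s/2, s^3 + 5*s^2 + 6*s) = s^2 + 3*s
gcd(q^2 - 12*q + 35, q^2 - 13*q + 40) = q - 5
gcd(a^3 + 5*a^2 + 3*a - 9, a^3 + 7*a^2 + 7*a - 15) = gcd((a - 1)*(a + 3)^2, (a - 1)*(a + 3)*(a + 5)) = a^2 + 2*a - 3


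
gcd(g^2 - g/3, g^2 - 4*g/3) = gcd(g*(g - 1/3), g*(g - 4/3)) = g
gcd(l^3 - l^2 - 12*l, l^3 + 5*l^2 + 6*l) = l^2 + 3*l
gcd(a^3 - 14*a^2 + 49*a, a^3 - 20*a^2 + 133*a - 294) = a^2 - 14*a + 49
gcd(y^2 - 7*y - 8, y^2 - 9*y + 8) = y - 8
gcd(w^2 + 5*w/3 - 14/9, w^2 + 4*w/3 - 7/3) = w + 7/3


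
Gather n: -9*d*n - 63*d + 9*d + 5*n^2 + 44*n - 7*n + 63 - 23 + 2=-54*d + 5*n^2 + n*(37 - 9*d) + 42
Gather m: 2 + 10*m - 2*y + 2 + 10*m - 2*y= 20*m - 4*y + 4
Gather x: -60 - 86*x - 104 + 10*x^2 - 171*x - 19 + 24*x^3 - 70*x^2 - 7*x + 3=24*x^3 - 60*x^2 - 264*x - 180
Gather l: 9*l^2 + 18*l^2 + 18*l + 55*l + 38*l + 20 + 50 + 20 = 27*l^2 + 111*l + 90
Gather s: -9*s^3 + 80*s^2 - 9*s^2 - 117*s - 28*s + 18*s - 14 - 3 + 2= -9*s^3 + 71*s^2 - 127*s - 15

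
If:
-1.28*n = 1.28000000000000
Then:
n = -1.00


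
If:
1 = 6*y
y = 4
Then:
No Solution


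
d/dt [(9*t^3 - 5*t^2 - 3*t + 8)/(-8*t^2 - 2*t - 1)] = (-72*t^4 - 36*t^3 - 41*t^2 + 138*t + 19)/(64*t^4 + 32*t^3 + 20*t^2 + 4*t + 1)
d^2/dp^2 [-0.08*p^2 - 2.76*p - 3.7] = -0.160000000000000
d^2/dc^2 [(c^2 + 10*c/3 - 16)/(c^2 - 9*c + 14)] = 2*(37*c^3 - 270*c^2 + 876*c - 1368)/(3*(c^6 - 27*c^5 + 285*c^4 - 1485*c^3 + 3990*c^2 - 5292*c + 2744))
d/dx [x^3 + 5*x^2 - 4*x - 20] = 3*x^2 + 10*x - 4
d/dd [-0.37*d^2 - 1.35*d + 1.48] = -0.74*d - 1.35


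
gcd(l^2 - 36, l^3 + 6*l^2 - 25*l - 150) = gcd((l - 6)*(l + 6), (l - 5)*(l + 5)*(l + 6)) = l + 6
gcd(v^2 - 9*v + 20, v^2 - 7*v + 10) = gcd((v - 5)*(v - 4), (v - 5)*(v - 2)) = v - 5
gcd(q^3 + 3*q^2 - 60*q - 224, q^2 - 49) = q + 7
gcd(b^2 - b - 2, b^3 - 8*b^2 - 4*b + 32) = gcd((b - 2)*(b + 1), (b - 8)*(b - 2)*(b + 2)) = b - 2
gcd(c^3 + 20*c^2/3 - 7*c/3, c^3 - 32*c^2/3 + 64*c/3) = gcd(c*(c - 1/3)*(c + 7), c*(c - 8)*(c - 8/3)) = c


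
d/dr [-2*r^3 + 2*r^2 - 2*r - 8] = -6*r^2 + 4*r - 2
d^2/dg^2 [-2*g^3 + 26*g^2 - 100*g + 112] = 52 - 12*g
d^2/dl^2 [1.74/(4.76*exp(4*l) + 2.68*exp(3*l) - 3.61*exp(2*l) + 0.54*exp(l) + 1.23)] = ((-132.5184*exp(3*l) - 41.9688*exp(2*l) + 25.1256*exp(l) - 0.9396)*(4.76*exp(4*l) + 2.68*exp(3*l) - 3.61*exp(2*l) + 0.54*exp(l) + 1.23) + 1.74*(19.04*exp(3*l) + 8.04*exp(2*l) - 7.22*exp(l) + 0.54)*(38.08*exp(3*l) + 16.08*exp(2*l) - 14.44*exp(l) + 1.08)*exp(l))*exp(l)/(4.76*exp(4*l) + 2.68*exp(3*l) - 3.61*exp(2*l) + 0.54*exp(l) + 1.23)^3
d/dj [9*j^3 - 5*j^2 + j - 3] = 27*j^2 - 10*j + 1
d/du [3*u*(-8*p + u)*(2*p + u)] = -48*p^2 - 36*p*u + 9*u^2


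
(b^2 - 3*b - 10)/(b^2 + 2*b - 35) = (b + 2)/(b + 7)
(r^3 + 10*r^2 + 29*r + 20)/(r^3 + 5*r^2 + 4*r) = (r + 5)/r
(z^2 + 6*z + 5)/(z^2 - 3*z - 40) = (z + 1)/(z - 8)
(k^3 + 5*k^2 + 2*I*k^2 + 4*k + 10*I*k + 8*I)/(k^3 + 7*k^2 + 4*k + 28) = (k^2 + 5*k + 4)/(k^2 + k*(7 - 2*I) - 14*I)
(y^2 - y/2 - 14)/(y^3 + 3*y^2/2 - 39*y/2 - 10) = (2*y + 7)/(2*y^2 + 11*y + 5)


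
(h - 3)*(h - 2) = h^2 - 5*h + 6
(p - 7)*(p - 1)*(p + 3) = p^3 - 5*p^2 - 17*p + 21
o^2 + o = o*(o + 1)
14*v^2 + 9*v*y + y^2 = (2*v + y)*(7*v + y)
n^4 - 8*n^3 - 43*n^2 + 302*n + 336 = (n - 8)*(n - 7)*(n + 1)*(n + 6)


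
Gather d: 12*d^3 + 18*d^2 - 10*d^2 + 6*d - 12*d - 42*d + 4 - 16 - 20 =12*d^3 + 8*d^2 - 48*d - 32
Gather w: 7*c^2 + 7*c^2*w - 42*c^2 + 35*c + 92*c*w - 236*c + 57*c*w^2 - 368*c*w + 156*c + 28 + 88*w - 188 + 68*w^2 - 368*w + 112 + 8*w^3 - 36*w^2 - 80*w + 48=-35*c^2 - 45*c + 8*w^3 + w^2*(57*c + 32) + w*(7*c^2 - 276*c - 360)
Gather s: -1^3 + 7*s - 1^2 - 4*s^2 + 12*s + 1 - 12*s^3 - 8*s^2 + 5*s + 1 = -12*s^3 - 12*s^2 + 24*s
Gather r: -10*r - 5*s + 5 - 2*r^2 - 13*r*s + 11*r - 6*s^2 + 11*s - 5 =-2*r^2 + r*(1 - 13*s) - 6*s^2 + 6*s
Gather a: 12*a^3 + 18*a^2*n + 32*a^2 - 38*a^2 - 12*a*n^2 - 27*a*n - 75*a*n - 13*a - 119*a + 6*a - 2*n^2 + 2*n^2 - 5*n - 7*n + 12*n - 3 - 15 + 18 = 12*a^3 + a^2*(18*n - 6) + a*(-12*n^2 - 102*n - 126)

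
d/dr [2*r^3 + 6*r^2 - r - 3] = 6*r^2 + 12*r - 1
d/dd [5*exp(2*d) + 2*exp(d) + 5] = (10*exp(d) + 2)*exp(d)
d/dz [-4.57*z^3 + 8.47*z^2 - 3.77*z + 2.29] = -13.71*z^2 + 16.94*z - 3.77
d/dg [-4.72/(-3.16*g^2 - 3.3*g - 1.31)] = (-29.8304*g - 15.576)/(3.16*g^2 + 3.3*g + 1.31)^2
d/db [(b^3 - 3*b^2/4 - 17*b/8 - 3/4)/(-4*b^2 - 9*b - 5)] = (-32*b^4 - 144*b^3 - 134*b^2 + 12*b + 31)/(8*(16*b^4 + 72*b^3 + 121*b^2 + 90*b + 25))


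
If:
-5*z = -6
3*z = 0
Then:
No Solution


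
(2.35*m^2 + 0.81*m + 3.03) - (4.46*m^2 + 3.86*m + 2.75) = -2.11*m^2 - 3.05*m + 0.28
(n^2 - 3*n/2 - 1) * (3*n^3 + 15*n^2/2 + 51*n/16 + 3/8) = 3*n^5 + 3*n^4 - 177*n^3/16 - 381*n^2/32 - 15*n/4 - 3/8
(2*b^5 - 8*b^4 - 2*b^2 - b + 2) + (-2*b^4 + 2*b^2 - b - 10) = 2*b^5 - 10*b^4 - 2*b - 8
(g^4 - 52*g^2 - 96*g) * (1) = g^4 - 52*g^2 - 96*g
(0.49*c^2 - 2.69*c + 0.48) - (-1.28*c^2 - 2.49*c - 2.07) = 1.77*c^2 - 0.2*c + 2.55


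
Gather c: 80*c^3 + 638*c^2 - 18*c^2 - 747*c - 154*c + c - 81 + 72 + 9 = 80*c^3 + 620*c^2 - 900*c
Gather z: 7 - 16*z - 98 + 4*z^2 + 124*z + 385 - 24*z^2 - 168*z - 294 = -20*z^2 - 60*z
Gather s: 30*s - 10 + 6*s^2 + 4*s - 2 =6*s^2 + 34*s - 12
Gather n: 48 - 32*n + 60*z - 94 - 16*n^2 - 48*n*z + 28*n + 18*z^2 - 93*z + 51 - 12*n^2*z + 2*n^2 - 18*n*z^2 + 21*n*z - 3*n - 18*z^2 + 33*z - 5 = n^2*(-12*z - 14) + n*(-18*z^2 - 27*z - 7)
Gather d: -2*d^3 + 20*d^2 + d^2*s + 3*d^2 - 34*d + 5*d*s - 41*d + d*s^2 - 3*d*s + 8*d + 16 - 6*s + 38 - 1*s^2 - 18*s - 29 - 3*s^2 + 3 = -2*d^3 + d^2*(s + 23) + d*(s^2 + 2*s - 67) - 4*s^2 - 24*s + 28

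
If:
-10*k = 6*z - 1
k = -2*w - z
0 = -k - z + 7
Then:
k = -41/4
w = -7/2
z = 69/4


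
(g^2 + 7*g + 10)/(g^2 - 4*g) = (g^2 + 7*g + 10)/(g*(g - 4))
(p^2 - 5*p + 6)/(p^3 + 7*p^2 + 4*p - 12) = (p^2 - 5*p + 6)/(p^3 + 7*p^2 + 4*p - 12)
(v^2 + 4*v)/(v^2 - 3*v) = (v + 4)/(v - 3)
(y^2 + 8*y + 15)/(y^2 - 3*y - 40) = (y + 3)/(y - 8)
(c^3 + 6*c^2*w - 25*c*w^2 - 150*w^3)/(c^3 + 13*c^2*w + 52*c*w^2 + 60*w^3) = (c - 5*w)/(c + 2*w)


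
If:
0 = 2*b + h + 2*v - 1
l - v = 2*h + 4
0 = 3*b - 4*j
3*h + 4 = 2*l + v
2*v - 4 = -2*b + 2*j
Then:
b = 28/9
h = -23/3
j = 7/3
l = -91/9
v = 11/9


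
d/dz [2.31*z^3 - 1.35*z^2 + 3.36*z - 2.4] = 6.93*z^2 - 2.7*z + 3.36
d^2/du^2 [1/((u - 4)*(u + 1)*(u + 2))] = 2*(6*u^4 - 8*u^3 - 27*u^2 + 54*u + 92)/(u^9 - 3*u^8 - 27*u^7 + 35*u^6 + 318*u^5 + 156*u^4 - 1288*u^3 - 2592*u^2 - 1920*u - 512)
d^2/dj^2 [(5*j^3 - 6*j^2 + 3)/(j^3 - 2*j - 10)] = 4*(-3*j^6 + 15*j^5 + 141*j^4 - 200*j^3 + 141*j^2 + 795*j - 294)/(j^9 - 6*j^7 - 30*j^6 + 12*j^5 + 120*j^4 + 292*j^3 - 120*j^2 - 600*j - 1000)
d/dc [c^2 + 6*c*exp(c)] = 6*c*exp(c) + 2*c + 6*exp(c)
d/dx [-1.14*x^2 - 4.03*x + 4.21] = -2.28*x - 4.03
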